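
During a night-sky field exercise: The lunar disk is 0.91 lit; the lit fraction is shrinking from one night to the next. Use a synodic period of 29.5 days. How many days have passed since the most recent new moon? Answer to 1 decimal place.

From f = (1 − cos θ)/2: cos θ = 1 − 2×0.91 = -0.820; arccos → 145.1°.
Since the Moon is past full (waning), take the reflex angle: θ = 360° − 145.1° = 214.9°.
Age = 29.5 × 214.9°/360° ≈ 17.61 days.

17.6 days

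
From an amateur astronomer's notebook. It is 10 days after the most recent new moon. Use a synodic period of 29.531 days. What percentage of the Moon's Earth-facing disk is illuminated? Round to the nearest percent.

76%

Elongation θ = 360° × 10/29.531 ≈ 121.9°.
Illuminated fraction = (1 − cos 121.9°)/2 = (1 − (-0.529))/2 ≈ 0.764, so 76%.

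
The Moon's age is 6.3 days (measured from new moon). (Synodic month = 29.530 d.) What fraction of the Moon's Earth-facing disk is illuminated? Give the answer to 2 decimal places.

Phase angle: θ = 360°·(6.3 d)/(29.530 d) = 76.8°.
With cos θ = 0.228, the lit fraction is (1 − 0.228)/2 ≈ 0.386.

0.39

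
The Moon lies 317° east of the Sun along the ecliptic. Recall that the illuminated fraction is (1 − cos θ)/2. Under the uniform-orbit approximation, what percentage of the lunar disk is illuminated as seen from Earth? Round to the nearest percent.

cos 317° = 0.731, so f = (1 − 0.731)/2 = 0.134, i.e. 13%.

13%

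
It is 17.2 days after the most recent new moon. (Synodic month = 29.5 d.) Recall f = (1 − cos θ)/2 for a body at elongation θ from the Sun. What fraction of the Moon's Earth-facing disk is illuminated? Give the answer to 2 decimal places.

0.93

Phase angle: θ = 360°·(17.2 d)/(29.5 d) = 209.9°.
Illuminated fraction = (1 − cos 209.9°)/2 = (1 − (-0.867))/2 ≈ 0.933.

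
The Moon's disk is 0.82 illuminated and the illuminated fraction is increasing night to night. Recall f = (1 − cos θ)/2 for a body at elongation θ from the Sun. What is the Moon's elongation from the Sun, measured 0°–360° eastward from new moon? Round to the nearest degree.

130°

cos θ = 1 − 2f = -0.640, giving a principal value of 129.8°.
Waxing ⇒ before full, so θ = 129.8°.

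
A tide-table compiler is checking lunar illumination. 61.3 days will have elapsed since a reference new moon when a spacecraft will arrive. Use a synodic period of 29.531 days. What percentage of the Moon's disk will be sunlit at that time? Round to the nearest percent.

6%

Reduce mod P: 61.3 − 2×29.531 = 2.24 d into the current lunation.
Phase angle: θ = 360°·(2.24 d)/(29.531 d) = 27.3°.
With cos θ = 0.889, the lit fraction is (1 − 0.889)/2 ≈ 0.056, so 6%.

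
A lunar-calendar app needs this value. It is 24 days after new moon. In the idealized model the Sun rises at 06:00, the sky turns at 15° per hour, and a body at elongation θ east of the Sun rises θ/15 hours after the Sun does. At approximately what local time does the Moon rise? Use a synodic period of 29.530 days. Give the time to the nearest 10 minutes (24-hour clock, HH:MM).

01:30

The Moon has covered 24/29.530 of its cycle, so θ ≈ 360° × 24/29.530 = 292.6°.
At 15° of sky rotation per hour, 292.6° corresponds to a 19.51 h lag.
06:00 + 19.506 h ≈ 01:30 → 01:30 to the nearest ten minutes.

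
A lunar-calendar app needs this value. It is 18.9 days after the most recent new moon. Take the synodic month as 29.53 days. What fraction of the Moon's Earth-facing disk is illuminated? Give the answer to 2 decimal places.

The Moon has covered 18.9/29.53 of its cycle, so θ ≈ 360° × 18.9/29.53 = 230.4°.
Illuminated fraction = (1 − cos 230.4°)/2 = (1 − (-0.637))/2 ≈ 0.819.

0.82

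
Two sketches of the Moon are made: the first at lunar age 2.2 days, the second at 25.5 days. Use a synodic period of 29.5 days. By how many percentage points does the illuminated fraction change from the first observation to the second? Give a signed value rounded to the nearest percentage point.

+12 pp

First observation: θ = 360°·2.2/29.5 = 26.8°, so f = 0.054.
Second observation: θ = 311.2°, f = 0.171.
Δf = 0.171 − 0.054 = +0.117, i.e. +12 pp.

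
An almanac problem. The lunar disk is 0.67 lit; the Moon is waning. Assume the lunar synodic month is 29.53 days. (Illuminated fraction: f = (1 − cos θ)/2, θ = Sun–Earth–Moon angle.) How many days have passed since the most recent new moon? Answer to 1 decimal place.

cos θ = 1 − 2f = -0.340, giving a principal value of 109.9°.
Waning ⇒ past full, so θ = 360° − 109.9° = 250.1°.
That fraction of the synodic month is 250.1/360 × 29.53 d ≈ 20.52 d.

20.5 days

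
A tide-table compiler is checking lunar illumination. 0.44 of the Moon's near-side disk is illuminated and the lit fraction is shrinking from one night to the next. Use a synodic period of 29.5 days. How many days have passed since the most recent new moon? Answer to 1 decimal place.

22.7 days

cos θ = 1 − 2f = 0.120, giving a principal value of 83.1°.
A waning Moon lies in 180°–360°, so θ = 360° − 83.1° = 276.9°.
At 360°/29.5 d per day, 276.9° corresponds to 22.69 days.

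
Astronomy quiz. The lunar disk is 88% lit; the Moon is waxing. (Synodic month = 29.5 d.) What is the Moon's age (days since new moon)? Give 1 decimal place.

11.4 days

From f = (1 − cos θ)/2: cos θ = 1 − 2×0.88 = -0.760; arccos → 139.5°.
Waxing ⇒ before full, so θ = 139.5°.
At 360°/29.5 d per day, 139.5° corresponds to 11.43 days.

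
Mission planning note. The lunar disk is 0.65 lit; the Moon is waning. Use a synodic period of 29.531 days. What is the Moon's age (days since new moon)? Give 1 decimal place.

From f = (1 − cos θ)/2: cos θ = 1 − 2×0.65 = -0.300; arccos → 107.5°.
A waning Moon lies in 180°–360°, so θ = 360° − 107.5° = 252.5°.
That fraction of the synodic month is 252.5/360 × 29.531 d ≈ 20.72 d.

20.7 days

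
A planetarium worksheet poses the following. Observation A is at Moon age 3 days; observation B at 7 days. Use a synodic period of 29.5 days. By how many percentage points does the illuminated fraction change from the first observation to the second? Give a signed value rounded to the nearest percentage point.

+36 percentage points

θ₁ = 360° × 3/29.5 = 36.6°, f₁ = (1 − cos θ₁)/2 = 0.099.
θ₂ = 360° × 7/29.5 = 85.4°, f₂ = (1 − cos θ₂)/2 = 0.460.
Change = f₂ − f₁ = +0.361 → +36 percentage points.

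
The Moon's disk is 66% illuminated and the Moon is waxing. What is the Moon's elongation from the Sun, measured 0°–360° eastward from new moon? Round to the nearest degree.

109°

cos θ = 1 − 2f = -0.320, giving a principal value of 108.7°.
The Moon is waxing (0°–180°), so θ = 108.7° directly.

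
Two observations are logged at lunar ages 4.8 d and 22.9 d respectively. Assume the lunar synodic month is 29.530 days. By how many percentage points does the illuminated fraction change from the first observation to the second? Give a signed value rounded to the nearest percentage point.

+18 pp

First observation: θ = 360°·4.8/29.530 = 58.5°, so f = 0.239.
Second observation: θ = 279.2°, f = 0.420.
Δf = 0.420 − 0.239 = +0.181, i.e. +18 pp.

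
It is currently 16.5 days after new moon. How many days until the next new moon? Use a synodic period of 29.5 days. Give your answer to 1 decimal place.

13.0 days

One full lunation from the last new moon is 29.5 d; remaining = 29.5 − 16.5 = 13.000 d.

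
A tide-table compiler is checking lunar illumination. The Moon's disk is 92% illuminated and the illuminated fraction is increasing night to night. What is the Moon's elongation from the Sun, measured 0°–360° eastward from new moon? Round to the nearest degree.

Invert f = (1 − cos θ)/2 to get cos θ = 1 − 2(0.92) = -0.840, hence θ₀ = arccos -0.840 = 147.1°.
The Moon is waxing (0°–180°), so θ = 147.1° directly.

147°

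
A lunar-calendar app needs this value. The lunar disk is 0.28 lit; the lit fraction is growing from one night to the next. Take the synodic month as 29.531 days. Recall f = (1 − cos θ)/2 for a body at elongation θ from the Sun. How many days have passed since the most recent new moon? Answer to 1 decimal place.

cos θ = 1 − 2f = 0.440, giving a principal value of 63.9°.
Before full moon the principal value applies: θ = 63.9°.
At 360°/29.531 d per day, 63.9° corresponds to 5.24 days.

5.2 days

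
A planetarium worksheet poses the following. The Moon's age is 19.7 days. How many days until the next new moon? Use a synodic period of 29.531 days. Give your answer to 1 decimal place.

9.8 days

One full lunation from the last new moon is 29.531 d; remaining = 29.531 − 19.7 = 9.831 d.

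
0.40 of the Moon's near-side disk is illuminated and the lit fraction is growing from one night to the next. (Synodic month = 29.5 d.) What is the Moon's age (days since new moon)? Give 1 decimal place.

Invert f = (1 − cos θ)/2 to get cos θ = 1 − 2(0.40) = 0.200, hence θ₀ = arccos 0.200 = 78.5°.
Waxing ⇒ before full, so θ = 78.5°.
Age = 29.5 × 78.5°/360° ≈ 6.43 days.

6.4 days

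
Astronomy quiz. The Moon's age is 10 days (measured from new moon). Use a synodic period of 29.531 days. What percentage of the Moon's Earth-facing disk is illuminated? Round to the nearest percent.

The Moon has covered 10/29.531 of its cycle, so θ ≈ 360° × 10/29.531 = 121.9°.
cos 121.9° = (-0.529), so f = (1 − (-0.529))/2 = 0.764, so 76%.

76%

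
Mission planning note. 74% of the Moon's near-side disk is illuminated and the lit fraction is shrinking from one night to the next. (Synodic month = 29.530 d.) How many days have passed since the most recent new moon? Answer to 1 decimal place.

Invert f = (1 − cos θ)/2 to get cos θ = 1 − 2(0.74) = -0.480, hence θ₀ = arccos -0.480 = 118.7°.
Waning ⇒ past full, so θ = 360° − 118.7° = 241.3°.
At 360°/29.530 d per day, 241.3° corresponds to 19.79 days.

19.8 days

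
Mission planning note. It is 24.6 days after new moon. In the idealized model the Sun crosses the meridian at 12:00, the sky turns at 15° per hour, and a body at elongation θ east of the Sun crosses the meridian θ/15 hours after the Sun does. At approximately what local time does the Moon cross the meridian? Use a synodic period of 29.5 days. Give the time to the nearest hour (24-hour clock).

The Moon has covered 24.6/29.5 of its cycle, so θ ≈ 360° × 24.6/29.5 = 300.2°.
Delay after the Sun = 300.2° / (15°/h) ≈ 20.01 h.
12:00 + 20.01 h ≈ 08:01 → 08:00 to the nearest hour.

08:00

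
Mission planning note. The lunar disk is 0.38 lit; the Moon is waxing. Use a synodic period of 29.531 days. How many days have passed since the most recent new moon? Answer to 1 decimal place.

From f = (1 − cos θ)/2: cos θ = 1 − 2×0.38 = 0.240; arccos → 76.1°.
Before full moon the principal value applies: θ = 76.1°.
That fraction of the synodic month is 76.1/360 × 29.531 d ≈ 6.24 d.

6.2 days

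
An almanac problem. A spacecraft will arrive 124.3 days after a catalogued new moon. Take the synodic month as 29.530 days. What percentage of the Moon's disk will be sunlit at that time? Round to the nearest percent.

37%

Reduce mod P: 124.3 − 4×29.530 = 6.18 d into the current lunation.
Elongation θ = 360° × 6.18/29.530 ≈ 75.3°.
With cos θ = 0.253, the lit fraction is (1 − 0.253)/2 ≈ 0.373, so 37%.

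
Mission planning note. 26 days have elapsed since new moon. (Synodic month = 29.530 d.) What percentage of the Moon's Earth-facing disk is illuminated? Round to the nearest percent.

13%

Elongation θ = 360° × 26/29.530 ≈ 317.0°.
With cos θ = 0.731, the lit fraction is (1 − 0.731)/2 ≈ 0.135, so 13%.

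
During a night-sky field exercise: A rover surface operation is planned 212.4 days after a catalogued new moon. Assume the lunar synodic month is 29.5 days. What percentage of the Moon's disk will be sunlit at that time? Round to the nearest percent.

212.4/29.5 = 7.200 lunations, so 7 complete cycles and 5.90 d into the next.
Phase angle: θ = 360°·(5.90 d)/(29.5 d) = 72.0°.
With cos θ = 0.309, the lit fraction is (1 − 0.309)/2 ≈ 0.345, so 35%.

35%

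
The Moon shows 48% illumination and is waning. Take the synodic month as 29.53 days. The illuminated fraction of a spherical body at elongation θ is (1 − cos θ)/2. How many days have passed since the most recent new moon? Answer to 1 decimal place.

22.3 days

cos θ = 1 − 2f = 0.040, giving a principal value of 87.7°.
A waning Moon lies in 180°–360°, so θ = 360° − 87.7° = 272.3°.
That fraction of the synodic month is 272.3/360 × 29.53 d ≈ 22.34 d.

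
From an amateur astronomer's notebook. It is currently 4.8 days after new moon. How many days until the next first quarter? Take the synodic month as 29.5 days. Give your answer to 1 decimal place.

First quarter is 0.25 of the way through the cycle: age 0.25 × 29.5 = 7.375 d.
So 2.575 days remain (7.375 − 4.8).

2.6 days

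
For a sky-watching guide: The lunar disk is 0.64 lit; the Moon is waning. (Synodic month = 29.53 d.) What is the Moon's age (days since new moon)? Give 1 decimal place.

cos θ = 1 − 2f = -0.280, giving a principal value of 106.3°.
Waning ⇒ past full, so θ = 360° − 106.3° = 253.7°.
At 360°/29.53 d per day, 253.7° corresponds to 20.81 days.

20.8 days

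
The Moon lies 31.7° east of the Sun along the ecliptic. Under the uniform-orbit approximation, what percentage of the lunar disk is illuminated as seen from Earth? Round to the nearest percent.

Half-versine of 31.7°: (1 − 0.851)/2 = 0.075, i.e. 7%.

7%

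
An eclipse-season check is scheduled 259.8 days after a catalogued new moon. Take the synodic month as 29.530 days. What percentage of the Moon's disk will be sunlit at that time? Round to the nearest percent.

35%

Reduce mod P: 259.8 − 8×29.530 = 23.56 d into the current lunation.
Phase angle: θ = 360°·(23.56 d)/(29.530 d) = 287.2°.
cos 287.2° = 0.296, so f = (1 − 0.296)/2 = 0.352, so 35%.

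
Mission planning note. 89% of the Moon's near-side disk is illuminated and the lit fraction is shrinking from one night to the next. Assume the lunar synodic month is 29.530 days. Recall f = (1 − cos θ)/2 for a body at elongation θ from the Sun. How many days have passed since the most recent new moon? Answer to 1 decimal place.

From f = (1 − cos θ)/2: cos θ = 1 − 2×0.89 = -0.780; arccos → 141.3°.
A waning Moon lies in 180°–360°, so θ = 360° − 141.3° = 218.7°.
At 360°/29.530 d per day, 218.7° corresponds to 17.94 days.

17.9 days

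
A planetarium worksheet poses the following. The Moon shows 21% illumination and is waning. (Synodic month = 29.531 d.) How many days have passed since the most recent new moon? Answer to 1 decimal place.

25.1 days

cos θ = 1 − 2f = 0.580, giving a principal value of 54.5°.
Since the Moon is past full (waning), take the reflex angle: θ = 360° − 54.5° = 305.5°.
That fraction of the synodic month is 305.5/360 × 29.531 d ≈ 25.06 d.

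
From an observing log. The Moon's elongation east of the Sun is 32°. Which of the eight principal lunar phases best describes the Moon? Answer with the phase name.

32° lies in the waxing crescent sector of the 8-phase cycle.

waxing crescent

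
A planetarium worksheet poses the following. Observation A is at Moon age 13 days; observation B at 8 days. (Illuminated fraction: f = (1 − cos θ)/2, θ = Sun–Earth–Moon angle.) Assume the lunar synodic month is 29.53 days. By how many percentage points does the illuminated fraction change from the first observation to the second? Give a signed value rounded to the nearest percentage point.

θ₁ = 360° × 13/29.53 = 158.5°, f₁ = (1 − cos θ₁)/2 = 0.965.
θ₂ = 360° × 8/29.53 = 97.5°, f₂ = (1 − cos θ₂)/2 = 0.566.
Change = f₂ − f₁ = -0.400 → -40 percentage points.

-40 percentage points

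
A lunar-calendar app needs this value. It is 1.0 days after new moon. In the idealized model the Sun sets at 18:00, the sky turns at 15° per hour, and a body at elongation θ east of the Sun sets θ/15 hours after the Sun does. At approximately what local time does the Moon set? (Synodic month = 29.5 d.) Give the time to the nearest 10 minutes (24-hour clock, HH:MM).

18:50

Elongation θ = 360° × 1.0/29.5 ≈ 12.2°.
Delay after the Sun = 12.2° / (15°/h) ≈ 0.81 h.
18:00 + 0.814 h ≈ 18:49 → 18:50 to the nearest ten minutes.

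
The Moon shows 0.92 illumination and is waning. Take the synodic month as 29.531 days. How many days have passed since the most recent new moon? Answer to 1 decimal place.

17.5 days

From f = (1 − cos θ)/2: cos θ = 1 − 2×0.92 = -0.840; arccos → 147.1°.
Waning ⇒ past full, so θ = 360° − 147.1° = 212.9°.
Age = 29.531 × 212.9°/360° ≈ 17.46 days.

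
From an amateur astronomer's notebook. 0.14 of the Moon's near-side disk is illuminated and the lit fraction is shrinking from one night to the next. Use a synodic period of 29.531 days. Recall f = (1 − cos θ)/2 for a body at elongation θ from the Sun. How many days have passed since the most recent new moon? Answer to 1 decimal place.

Invert f = (1 − cos θ)/2 to get cos θ = 1 − 2(0.14) = 0.720, hence θ₀ = arccos 0.720 = 43.9°.
Since the Moon is past full (waning), take the reflex angle: θ = 360° − 43.9° = 316.1°.
That fraction of the synodic month is 316.1/360 × 29.531 d ≈ 25.93 d.

25.9 days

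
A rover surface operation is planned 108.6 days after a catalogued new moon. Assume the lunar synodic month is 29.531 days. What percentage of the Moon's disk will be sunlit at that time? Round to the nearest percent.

108.6/29.531 = 3.677 lunations, so 3 complete cycles and 20.01 d into the next.
Phase angle: θ = 360°·(20.01 d)/(29.531 d) = 243.9°.
With cos θ = (-0.440), the lit fraction is (1 − (-0.440))/2 ≈ 0.720, so 72%.

72%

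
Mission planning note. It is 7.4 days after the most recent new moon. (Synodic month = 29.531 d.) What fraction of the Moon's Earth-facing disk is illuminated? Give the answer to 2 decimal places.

Phase angle: θ = 360°·(7.4 d)/(29.531 d) = 90.2°.
Illuminated fraction = (1 − cos 90.2°)/2 = (1 − (-0.004))/2 ≈ 0.502.

0.50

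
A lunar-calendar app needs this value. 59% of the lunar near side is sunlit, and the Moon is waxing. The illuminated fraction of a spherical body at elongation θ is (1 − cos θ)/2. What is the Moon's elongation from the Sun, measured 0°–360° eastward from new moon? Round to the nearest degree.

Invert f = (1 − cos θ)/2 to get cos θ = 1 − 2(0.59) = -0.180, hence θ₀ = arccos -0.180 = 100.4°.
Waxing ⇒ before full, so θ = 100.4°.

100°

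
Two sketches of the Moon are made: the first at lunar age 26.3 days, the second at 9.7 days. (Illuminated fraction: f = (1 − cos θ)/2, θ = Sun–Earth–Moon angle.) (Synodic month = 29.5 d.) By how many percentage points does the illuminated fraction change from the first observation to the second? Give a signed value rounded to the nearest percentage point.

θ₁ = 360° × 26.3/29.5 = 320.9°, f₁ = (1 − cos θ₁)/2 = 0.112.
θ₂ = 360° × 9.7/29.5 = 118.4°, f₂ = (1 − cos θ₂)/2 = 0.738.
Change = f₂ − f₁ = +0.626 → +63 percentage points.

+63 percentage points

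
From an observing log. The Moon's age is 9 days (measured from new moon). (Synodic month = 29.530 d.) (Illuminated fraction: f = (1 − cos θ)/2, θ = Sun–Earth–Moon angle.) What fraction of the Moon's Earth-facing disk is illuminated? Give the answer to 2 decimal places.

0.67

Phase angle: θ = 360°·(9 d)/(29.530 d) = 109.7°.
With cos θ = (-0.337), the lit fraction is (1 − (-0.337))/2 ≈ 0.669.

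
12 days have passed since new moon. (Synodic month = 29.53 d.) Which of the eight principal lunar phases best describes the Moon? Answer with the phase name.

θ ≈ 360° × 12/29.53 = 146°, which falls in the waxing gibbous sector.

waxing gibbous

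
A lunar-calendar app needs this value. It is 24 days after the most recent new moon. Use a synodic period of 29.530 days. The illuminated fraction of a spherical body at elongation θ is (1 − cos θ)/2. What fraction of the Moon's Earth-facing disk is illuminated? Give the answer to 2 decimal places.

0.31

Phase angle: θ = 360°·(24 d)/(29.530 d) = 292.6°.
Illuminated fraction = (1 − cos 292.6°)/2 = (1 − 0.384)/2 ≈ 0.308.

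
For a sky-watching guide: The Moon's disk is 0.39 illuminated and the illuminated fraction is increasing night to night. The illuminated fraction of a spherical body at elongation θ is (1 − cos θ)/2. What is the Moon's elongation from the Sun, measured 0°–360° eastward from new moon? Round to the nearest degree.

From f = (1 − cos θ)/2: cos θ = 1 − 2×0.39 = 0.220; arccos → 77.3°.
The Moon is waxing (0°–180°), so θ = 77.3° directly.

77°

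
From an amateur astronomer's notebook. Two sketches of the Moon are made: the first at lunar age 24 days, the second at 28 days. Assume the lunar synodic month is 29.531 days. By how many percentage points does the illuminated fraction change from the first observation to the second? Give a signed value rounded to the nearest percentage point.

θ₁ = 360° × 24/29.531 = 292.6°, f₁ = (1 − cos θ₁)/2 = 0.308.
θ₂ = 360° × 28/29.531 = 341.3°, f₂ = (1 − cos θ₂)/2 = 0.026.
Change = f₂ − f₁ = -0.282 → -28 percentage points.

-28 pp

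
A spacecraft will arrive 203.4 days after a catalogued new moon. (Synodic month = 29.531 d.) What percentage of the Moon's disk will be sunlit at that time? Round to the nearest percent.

Reduce mod P: 203.4 − 6×29.531 = 26.21 d into the current lunation.
The Moon has covered 26.21/29.531 of its cycle, so θ ≈ 360° × 26.21/29.531 = 319.6°.
cos 319.6° = 0.761, so f = (1 − 0.761)/2 = 0.119, so 12%.

12%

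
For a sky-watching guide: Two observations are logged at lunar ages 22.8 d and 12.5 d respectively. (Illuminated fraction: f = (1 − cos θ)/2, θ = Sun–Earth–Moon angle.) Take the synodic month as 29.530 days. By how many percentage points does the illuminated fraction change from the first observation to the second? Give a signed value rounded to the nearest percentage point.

+51 percentage points

θ₁ = 360° × 22.8/29.530 = 278.0°, f₁ = (1 − cos θ₁)/2 = 0.431.
θ₂ = 360° × 12.5/29.530 = 152.4°, f₂ = (1 − cos θ₂)/2 = 0.943.
Change = f₂ − f₁ = +0.512 → +51 percentage points.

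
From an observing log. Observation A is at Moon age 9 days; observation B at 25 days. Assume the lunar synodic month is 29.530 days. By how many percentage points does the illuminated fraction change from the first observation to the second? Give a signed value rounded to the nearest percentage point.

-45 pp

θ₁ = 360° × 9/29.530 = 109.7°, f₁ = (1 − cos θ₁)/2 = 0.669.
θ₂ = 360° × 25/29.530 = 304.8°, f₂ = (1 − cos θ₂)/2 = 0.215.
Change = f₂ − f₁ = -0.454 → -45 percentage points.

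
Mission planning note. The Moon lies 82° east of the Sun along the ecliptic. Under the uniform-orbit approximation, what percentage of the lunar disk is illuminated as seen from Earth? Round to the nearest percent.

43%

Half-versine of 82°: (1 − 0.139)/2 = 0.430, i.e. 43%.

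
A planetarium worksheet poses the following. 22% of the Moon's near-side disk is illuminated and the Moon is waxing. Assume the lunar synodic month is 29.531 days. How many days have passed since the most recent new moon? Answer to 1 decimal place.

4.6 days

From f = (1 − cos θ)/2: cos θ = 1 − 2×0.22 = 0.560; arccos → 55.9°.
Waxing ⇒ before full, so θ = 55.9°.
Age = 29.531 × 55.9°/360° ≈ 4.59 days.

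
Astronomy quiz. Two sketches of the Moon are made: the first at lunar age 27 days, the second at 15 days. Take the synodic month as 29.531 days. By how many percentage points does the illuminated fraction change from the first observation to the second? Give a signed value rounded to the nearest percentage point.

First observation: θ = 360°·27/29.531 = 329.1°, so f = 0.071.
Second observation: θ = 182.9°, f = 0.999.
Δf = 0.999 − 0.071 = +0.929, i.e. +93 pp.

+93 pp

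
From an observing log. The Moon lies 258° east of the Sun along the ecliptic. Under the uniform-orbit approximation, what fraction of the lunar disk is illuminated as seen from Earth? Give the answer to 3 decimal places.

Half-versine of 258°: (1 − (-0.208))/2 = 0.604.

0.604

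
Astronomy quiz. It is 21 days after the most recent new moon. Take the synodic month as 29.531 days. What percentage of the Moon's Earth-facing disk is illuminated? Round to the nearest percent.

Elongation θ = 360° × 21/29.531 ≈ 256.0°.
With cos θ = (-0.242), the lit fraction is (1 − (-0.242))/2 ≈ 0.621, so 62%.

62%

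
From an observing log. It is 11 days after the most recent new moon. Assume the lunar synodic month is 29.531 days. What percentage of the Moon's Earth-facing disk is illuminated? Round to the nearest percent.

85%

The Moon has covered 11/29.531 of its cycle, so θ ≈ 360° × 11/29.531 = 134.1°.
cos 134.1° = (-0.696), so f = (1 − (-0.696))/2 = 0.848, so 85%.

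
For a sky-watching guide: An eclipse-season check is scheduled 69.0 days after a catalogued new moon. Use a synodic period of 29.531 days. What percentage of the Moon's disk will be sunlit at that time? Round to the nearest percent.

76%

69.0/29.531 = 2.337 lunations, so 2 complete cycles and 9.94 d into the next.
Phase angle: θ = 360°·(9.94 d)/(29.531 d) = 121.1°.
Illuminated fraction = (1 − cos 121.1°)/2 = (1 − (-0.517))/2 ≈ 0.759, so 76%.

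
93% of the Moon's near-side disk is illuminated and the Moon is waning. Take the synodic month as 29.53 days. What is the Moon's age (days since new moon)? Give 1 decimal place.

cos θ = 1 − 2f = -0.860, giving a principal value of 149.3°.
Since the Moon is past full (waning), take the reflex angle: θ = 360° − 149.3° = 210.7°.
At 360°/29.53 d per day, 210.7° corresponds to 17.28 days.

17.3 days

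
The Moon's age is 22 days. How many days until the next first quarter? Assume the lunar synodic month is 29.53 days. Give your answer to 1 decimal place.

First quarter occurs at elongation 90°, i.e. at age 29.53 × 90/360 = 7.383 d.
This lunation's first quarter (7.383 d) has passed, so add one period: 36.913 − 22 = 14.913 days.

14.9 days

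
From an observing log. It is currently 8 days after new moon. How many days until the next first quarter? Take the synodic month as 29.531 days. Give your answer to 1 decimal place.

First quarter occurs at elongation 90°, i.e. at age 29.531 × 90/360 = 7.383 d.
Already past this cycle's first quarter; the next is at 7.383 + 29.531 = 36.914 d, so 36.914 − 8 = 28.914 days.

28.9 days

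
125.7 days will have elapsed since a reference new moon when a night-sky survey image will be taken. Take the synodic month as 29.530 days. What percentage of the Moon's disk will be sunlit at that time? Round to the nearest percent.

125.7 d spans 4 complete synodic months (4 × 29.530 = 118.12 d) plus 7.58 d.
Phase angle: θ = 360°·(7.58 d)/(29.530 d) = 92.4°.
cos 92.4° = (-0.042), so f = (1 − (-0.042))/2 = 0.521, so 52%.

52%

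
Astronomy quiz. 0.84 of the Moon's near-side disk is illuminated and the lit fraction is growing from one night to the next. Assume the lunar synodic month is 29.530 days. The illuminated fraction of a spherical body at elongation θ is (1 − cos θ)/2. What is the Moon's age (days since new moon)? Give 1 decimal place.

10.9 days

Invert f = (1 − cos θ)/2 to get cos θ = 1 − 2(0.84) = -0.680, hence θ₀ = arccos -0.680 = 132.8°.
Before full moon the principal value applies: θ = 132.8°.
At 360°/29.530 d per day, 132.8° corresponds to 10.90 days.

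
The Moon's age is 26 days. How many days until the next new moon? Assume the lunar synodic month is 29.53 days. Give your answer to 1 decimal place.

3.5 days

The next new moon completes the synodic month: 29.53 − 26 = 3.530 days.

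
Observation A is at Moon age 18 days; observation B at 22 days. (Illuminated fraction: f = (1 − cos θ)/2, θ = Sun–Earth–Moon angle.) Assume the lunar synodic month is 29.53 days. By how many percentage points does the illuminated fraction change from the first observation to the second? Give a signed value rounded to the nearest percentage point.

θ₁ = 360° × 18/29.53 = 219.4°, f₁ = (1 − cos θ₁)/2 = 0.886.
θ₂ = 360° × 22/29.53 = 268.2°, f₂ = (1 − cos θ₂)/2 = 0.516.
Change = f₂ − f₁ = -0.370 → -37 percentage points.

-37 pp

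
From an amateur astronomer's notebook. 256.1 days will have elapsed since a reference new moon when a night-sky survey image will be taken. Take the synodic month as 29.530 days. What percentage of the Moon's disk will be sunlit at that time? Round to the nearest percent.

73%

256.1/29.530 = 8.673 lunations, so 8 complete cycles and 19.86 d into the next.
The Moon has covered 19.86/29.530 of its cycle, so θ ≈ 360° × 19.86/29.530 = 242.1°.
With cos θ = (-0.468), the lit fraction is (1 − (-0.468))/2 ≈ 0.734, so 73%.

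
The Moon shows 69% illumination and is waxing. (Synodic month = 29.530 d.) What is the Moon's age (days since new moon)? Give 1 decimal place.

From f = (1 − cos θ)/2: cos θ = 1 − 2×0.69 = -0.380; arccos → 112.3°.
Waxing ⇒ before full, so θ = 112.3°.
That fraction of the synodic month is 112.3/360 × 29.530 d ≈ 9.21 d.

9.2 days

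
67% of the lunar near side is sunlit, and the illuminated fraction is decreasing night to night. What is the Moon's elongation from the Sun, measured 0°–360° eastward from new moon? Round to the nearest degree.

250°

cos θ = 1 − 2f = -0.340, giving a principal value of 109.9°.
A waning Moon lies in 180°–360°, so θ = 360° − 109.9° = 250.1°.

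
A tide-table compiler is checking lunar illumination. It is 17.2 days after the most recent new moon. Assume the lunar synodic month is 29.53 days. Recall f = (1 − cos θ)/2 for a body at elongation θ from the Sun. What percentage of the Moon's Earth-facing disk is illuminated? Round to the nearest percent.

93%

Elongation θ = 360° × 17.2/29.53 ≈ 209.7°.
cos 209.7° = (-0.869), so f = (1 − (-0.869))/2 = 0.934, so 93%.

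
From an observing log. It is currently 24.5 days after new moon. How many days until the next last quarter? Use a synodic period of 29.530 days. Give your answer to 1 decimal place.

Last quarter is 0.75 of the way through the cycle: age 0.75 × 29.530 = 22.148 d.
Already past this cycle's last quarter; the next is at 22.148 + 29.530 = 51.678 d, so 51.678 − 24.5 = 27.178 days.

27.2 days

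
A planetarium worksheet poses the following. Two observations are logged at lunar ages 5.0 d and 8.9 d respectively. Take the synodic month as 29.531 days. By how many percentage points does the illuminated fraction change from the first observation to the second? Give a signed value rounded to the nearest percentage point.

First observation: θ = 360°·5.0/29.531 = 61.0°, so f = 0.257.
Second observation: θ = 108.5°, f = 0.659.
Δf = 0.659 − 0.257 = +0.401, i.e. +40 pp.

+40 pp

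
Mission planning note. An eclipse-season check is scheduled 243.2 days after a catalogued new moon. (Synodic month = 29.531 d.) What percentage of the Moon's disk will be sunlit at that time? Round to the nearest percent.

243.2 d spans 8 complete synodic months (8 × 29.531 = 236.25 d) plus 6.95 d.
Phase angle: θ = 360°·(6.95 d)/(29.531 d) = 84.7°.
Illuminated fraction = (1 − cos 84.7°)/2 = (1 − 0.092)/2 ≈ 0.454, so 45%.

45%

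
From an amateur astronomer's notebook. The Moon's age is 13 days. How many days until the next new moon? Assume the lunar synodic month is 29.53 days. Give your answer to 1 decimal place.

The next new moon completes the synodic month: 29.53 − 13 = 16.530 days.

16.5 days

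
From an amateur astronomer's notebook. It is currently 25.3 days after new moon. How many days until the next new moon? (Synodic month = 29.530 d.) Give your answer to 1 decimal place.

4.2 days

One full lunation from the last new moon is 29.530 d; remaining = 29.530 − 25.3 = 4.230 d.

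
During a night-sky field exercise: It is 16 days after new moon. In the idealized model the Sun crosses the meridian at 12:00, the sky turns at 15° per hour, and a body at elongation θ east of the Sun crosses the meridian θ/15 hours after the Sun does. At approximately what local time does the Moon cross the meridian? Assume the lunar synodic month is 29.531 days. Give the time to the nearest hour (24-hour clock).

01:00

The Moon has covered 16/29.531 of its cycle, so θ ≈ 360° × 16/29.531 = 195.0°.
Delay after the Sun = 195.0° / (15°/h) ≈ 13.00 h.
12:00 + 13.00 h ≈ 01:00 → 01:00 to the nearest hour.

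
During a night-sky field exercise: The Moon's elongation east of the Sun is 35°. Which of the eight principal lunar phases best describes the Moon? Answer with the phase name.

35° lies in the waxing crescent sector of the 8-phase cycle.

waxing crescent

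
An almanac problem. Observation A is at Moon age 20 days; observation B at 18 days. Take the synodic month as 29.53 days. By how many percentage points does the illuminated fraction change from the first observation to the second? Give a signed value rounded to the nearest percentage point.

+17 percentage points

θ₁ = 360° × 20/29.53 = 243.8°, f₁ = (1 − cos θ₁)/2 = 0.721.
θ₂ = 360° × 18/29.53 = 219.4°, f₂ = (1 − cos θ₂)/2 = 0.886.
Change = f₂ − f₁ = +0.166 → +17 percentage points.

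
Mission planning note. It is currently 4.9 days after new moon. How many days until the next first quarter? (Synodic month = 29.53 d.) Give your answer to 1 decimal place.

2.5 days

First quarter is 0.25 of the way through the cycle: age 0.25 × 29.53 = 7.383 d.
So 2.483 days remain (7.383 − 4.9).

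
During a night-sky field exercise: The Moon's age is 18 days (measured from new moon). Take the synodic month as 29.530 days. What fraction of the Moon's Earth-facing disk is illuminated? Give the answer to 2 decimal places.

0.89

The Moon has covered 18/29.530 of its cycle, so θ ≈ 360° × 18/29.530 = 219.4°.
Illuminated fraction = (1 − cos 219.4°)/2 = (1 − (-0.772))/2 ≈ 0.886.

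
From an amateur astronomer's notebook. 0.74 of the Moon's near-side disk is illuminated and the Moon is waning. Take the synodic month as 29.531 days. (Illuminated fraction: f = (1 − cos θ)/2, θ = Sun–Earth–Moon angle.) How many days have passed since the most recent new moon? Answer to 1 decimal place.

19.8 days

Invert f = (1 − cos θ)/2 to get cos θ = 1 − 2(0.74) = -0.480, hence θ₀ = arccos -0.480 = 118.7°.
Waning ⇒ past full, so θ = 360° − 118.7° = 241.3°.
Age = 29.531 × 241.3°/360° ≈ 19.80 days.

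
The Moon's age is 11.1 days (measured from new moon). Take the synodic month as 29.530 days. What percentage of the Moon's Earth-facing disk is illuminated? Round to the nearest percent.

Elongation θ = 360° × 11.1/29.530 ≈ 135.3°.
With cos θ = (-0.711), the lit fraction is (1 − (-0.711))/2 ≈ 0.856, so 86%.

86%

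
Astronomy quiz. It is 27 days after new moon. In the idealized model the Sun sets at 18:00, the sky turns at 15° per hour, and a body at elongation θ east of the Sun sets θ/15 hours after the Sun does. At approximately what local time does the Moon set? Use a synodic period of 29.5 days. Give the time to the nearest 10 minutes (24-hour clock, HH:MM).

16:00

Elongation θ = 360° × 27/29.5 ≈ 329.5°.
At 15° of sky rotation per hour, 329.5° corresponds to a 21.97 h lag.
18:00 + 21.966 h ≈ 15:58 → 16:00 to the nearest ten minutes.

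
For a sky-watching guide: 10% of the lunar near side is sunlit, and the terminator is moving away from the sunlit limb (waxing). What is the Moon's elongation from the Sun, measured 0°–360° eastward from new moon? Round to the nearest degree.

Invert f = (1 − cos θ)/2 to get cos θ = 1 − 2(0.10) = 0.800, hence θ₀ = arccos 0.800 = 36.9°.
Waxing ⇒ before full, so θ = 36.9°.

37°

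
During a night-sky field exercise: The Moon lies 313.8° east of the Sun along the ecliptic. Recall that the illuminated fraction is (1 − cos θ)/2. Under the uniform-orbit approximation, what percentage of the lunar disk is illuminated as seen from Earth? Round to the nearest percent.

f = (1 − cos 313.8°)/2 = (1 − 0.692)/2 ≈ 0.154, i.e. 15%.

15%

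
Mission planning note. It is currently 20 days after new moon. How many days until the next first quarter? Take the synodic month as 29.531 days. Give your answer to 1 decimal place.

First quarter is 0.25 of the way through the cycle: age 0.25 × 29.531 = 7.383 d.
Already past this cycle's first quarter; the next is at 7.383 + 29.531 = 36.914 d, so 36.914 − 20 = 16.914 days.

16.9 days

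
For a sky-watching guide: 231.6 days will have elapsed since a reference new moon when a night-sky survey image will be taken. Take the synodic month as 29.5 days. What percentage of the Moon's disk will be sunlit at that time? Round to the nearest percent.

20%

231.6 d spans 7 complete synodic months (7 × 29.5 = 206.50 d) plus 25.10 d.
The Moon has covered 25.10/29.5 of its cycle, so θ ≈ 360° × 25.10/29.5 = 306.3°.
Illuminated fraction = (1 − cos 306.3°)/2 = (1 − 0.592)/2 ≈ 0.204, so 20%.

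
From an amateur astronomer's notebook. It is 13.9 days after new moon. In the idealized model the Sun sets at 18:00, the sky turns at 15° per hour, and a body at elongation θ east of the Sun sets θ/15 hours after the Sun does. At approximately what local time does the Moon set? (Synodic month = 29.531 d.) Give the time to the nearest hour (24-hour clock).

05:00

Elongation θ = 360° × 13.9/29.531 ≈ 169.4°.
Delay after the Sun = 169.4° / (15°/h) ≈ 11.30 h.
18:00 + 11.30 h ≈ 05:18 → 05:00 to the nearest hour.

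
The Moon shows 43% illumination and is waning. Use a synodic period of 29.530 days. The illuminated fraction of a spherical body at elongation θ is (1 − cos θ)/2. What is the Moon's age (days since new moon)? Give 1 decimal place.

Invert f = (1 − cos θ)/2 to get cos θ = 1 − 2(0.43) = 0.140, hence θ₀ = arccos 0.140 = 82.0°.
Since the Moon is past full (waning), take the reflex angle: θ = 360° − 82.0° = 278.0°.
That fraction of the synodic month is 278.0/360 × 29.530 d ≈ 22.81 d.

22.8 days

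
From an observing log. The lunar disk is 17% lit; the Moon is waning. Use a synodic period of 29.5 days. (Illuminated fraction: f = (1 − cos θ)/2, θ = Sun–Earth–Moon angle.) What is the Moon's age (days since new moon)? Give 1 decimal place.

25.5 days

From f = (1 − cos θ)/2: cos θ = 1 − 2×0.17 = 0.660; arccos → 48.7°.
Waning ⇒ past full, so θ = 360° − 48.7° = 311.3°.
Age = 29.5 × 311.3°/360° ≈ 25.51 days.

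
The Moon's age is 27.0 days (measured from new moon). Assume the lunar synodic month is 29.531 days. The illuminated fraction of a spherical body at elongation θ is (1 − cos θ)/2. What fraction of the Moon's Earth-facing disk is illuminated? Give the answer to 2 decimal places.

The Moon has covered 27.0/29.531 of its cycle, so θ ≈ 360° × 27.0/29.531 = 329.1°.
With cos θ = 0.858, the lit fraction is (1 − 0.858)/2 ≈ 0.071.

0.07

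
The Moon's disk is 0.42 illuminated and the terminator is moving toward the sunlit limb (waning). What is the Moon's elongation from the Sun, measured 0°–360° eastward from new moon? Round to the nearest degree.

279°

Invert f = (1 − cos θ)/2 to get cos θ = 1 − 2(0.42) = 0.160, hence θ₀ = arccos 0.160 = 80.8°.
Waning ⇒ past full, so θ = 360° − 80.8° = 279.2°.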